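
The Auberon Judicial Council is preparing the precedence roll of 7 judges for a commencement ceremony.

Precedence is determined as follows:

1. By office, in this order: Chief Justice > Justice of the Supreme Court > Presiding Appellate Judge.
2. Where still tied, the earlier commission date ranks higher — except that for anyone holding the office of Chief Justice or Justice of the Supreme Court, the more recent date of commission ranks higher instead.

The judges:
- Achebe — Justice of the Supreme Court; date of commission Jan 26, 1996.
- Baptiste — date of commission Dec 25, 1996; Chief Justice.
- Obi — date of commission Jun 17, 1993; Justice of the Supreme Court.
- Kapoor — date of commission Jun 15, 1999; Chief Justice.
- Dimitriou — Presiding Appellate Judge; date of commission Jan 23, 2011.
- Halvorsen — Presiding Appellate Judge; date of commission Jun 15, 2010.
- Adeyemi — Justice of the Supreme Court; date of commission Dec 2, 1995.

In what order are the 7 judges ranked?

By office: Kapoor and Baptiste (Chief Justice); then Achebe, Adeyemi and Obi (Justice of the Supreme Court); then Halvorsen and Dimitriou (Presiding Appellate Judge).
Among Kapoor and Baptiste, by date of commission (later first) (reversed rule for this group): Kapoor (Jun 15, 1999) before Baptiste (Dec 25, 1996).
Among Achebe, Adeyemi and Obi, by date of commission (later first) (reversed rule for this group): Achebe (Jan 26, 1996) before Adeyemi (Dec 2, 1995) before Obi (Jun 17, 1993).
Among Halvorsen and Dimitriou, by date of commission (earlier first): Halvorsen (Jun 15, 2010) before Dimitriou (Jan 23, 2011).
Full order: Kapoor, Baptiste, Achebe, Adeyemi, Obi, Halvorsen, Dimitriou.

Kapoor, Baptiste, Achebe, Adeyemi, Obi, Halvorsen, Dimitriou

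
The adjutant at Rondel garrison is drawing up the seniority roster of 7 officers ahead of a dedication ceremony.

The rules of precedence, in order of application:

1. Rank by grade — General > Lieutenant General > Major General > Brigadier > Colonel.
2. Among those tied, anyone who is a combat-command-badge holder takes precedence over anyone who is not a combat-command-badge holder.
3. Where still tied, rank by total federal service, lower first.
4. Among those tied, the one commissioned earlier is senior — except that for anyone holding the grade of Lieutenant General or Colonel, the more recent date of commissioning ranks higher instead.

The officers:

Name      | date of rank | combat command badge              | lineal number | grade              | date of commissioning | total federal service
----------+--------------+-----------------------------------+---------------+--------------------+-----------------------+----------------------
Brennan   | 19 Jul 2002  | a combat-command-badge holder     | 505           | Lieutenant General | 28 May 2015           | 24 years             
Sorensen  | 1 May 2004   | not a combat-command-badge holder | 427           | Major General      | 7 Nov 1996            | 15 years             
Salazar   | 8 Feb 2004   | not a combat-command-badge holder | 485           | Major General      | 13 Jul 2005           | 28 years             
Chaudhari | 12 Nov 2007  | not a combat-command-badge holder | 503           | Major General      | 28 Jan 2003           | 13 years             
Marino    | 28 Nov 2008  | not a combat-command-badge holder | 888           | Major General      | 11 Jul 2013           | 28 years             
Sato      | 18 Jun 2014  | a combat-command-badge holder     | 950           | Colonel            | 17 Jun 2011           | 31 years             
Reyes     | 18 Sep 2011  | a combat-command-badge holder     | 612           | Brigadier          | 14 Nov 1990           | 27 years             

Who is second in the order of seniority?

By grade: Brennan (Lieutenant General); then Chaudhari, Sorensen, Salazar and Marino (Major General); then Reyes (Brigadier); then Sato (Colonel).
Chaudhari, Sorensen, Salazar and Marino are each not a combat-command-badge holder, so the next rule applies.
Among Chaudhari, Sorensen, Salazar and Marino, by total federal service (lower first): Chaudhari (13 years) before Sorensen (15 years) before Salazar and Marino (28 years).
Among Salazar and Marino, by date of commissioning (earlier first): Salazar (13 Jul 2005) before Marino (11 Jul 2013).
Order: Brennan, Chaudhari, Sorensen, Salazar, Marino, Reyes, Sato.

Chaudhari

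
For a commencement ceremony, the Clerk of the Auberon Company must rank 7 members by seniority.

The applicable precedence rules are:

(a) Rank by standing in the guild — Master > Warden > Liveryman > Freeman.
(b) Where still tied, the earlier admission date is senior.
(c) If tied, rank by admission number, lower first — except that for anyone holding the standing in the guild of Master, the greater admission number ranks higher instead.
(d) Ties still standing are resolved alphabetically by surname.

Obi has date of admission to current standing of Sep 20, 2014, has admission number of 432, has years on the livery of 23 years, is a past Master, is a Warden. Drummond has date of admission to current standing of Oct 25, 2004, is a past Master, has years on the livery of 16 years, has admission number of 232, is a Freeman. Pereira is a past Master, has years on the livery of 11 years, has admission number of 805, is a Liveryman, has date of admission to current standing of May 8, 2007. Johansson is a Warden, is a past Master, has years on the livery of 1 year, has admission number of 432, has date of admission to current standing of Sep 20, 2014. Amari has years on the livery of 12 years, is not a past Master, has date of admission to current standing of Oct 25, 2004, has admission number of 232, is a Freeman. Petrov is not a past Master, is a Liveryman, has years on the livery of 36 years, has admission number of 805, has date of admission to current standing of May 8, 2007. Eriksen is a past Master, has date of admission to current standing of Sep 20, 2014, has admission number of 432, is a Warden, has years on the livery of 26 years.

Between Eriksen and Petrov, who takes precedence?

By standing in the guild: Eriksen, Johansson and Obi (Warden); then Pereira and Petrov (Liveryman); then Amari and Drummond (Freeman).
Eriksen, Johansson and Obi all have date of admission to current standing Sep 20, 2014, so the next rule applies.
Eriksen, Johansson and Obi all have admission number 432, so the next rule applies.
Among Eriksen, Johansson and Obi, alphabetically by surname: Eriksen before Johansson before Obi.
Pereira and Petrov both have date of admission to current standing May 8, 2007, so the next rule applies.
Pereira and Petrov both have admission number 805, so the next rule applies.
Among Pereira and Petrov, alphabetically by surname: Pereira before Petrov.
Amari and Drummond both have date of admission to current standing Oct 25, 2004, so the next rule applies.
Amari and Drummond both have admission number 232, so the next rule applies.
Among Amari and Drummond, alphabetically by surname: Amari before Drummond.
So Eriksen takes precedence.

Eriksen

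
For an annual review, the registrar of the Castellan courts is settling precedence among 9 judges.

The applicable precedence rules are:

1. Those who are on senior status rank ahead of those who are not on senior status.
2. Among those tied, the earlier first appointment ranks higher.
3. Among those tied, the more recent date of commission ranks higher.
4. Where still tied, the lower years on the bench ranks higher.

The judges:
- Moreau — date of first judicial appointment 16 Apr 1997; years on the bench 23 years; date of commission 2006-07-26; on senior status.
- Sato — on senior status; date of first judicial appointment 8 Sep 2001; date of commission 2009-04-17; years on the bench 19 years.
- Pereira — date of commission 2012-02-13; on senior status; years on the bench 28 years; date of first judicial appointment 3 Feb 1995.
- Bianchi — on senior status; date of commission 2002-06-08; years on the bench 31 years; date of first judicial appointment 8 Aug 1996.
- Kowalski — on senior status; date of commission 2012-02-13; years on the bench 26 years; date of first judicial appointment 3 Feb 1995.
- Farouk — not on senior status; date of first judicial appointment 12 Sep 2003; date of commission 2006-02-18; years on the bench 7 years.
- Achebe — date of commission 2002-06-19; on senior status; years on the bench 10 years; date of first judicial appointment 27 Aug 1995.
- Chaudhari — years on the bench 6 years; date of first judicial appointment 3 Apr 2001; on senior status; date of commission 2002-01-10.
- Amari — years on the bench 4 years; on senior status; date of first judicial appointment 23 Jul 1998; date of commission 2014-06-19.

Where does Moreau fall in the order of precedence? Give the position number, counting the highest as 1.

By the first rule: Kowalski, Pereira, Achebe, Bianchi, Moreau, Amari, Chaudhari and Sato (each on senior status); then Farouk (not on senior status).
Among Kowalski, Pereira, Achebe, Bianchi, Moreau, Amari, Chaudhari and Sato, by date of first judicial appointment (earlier first): Kowalski and Pereira (3 Feb 1995) before Achebe (27 Aug 1995) before Bianchi (8 Aug 1996) before Moreau (16 Apr 1997) before Amari (23 Jul 1998) before Chaudhari (3 Apr 2001) before Sato (8 Sep 2001).
Kowalski and Pereira both have date of commission 2012-02-13, so the next rule applies.
Among Kowalski and Pereira, by years on the bench (lower first): Kowalski (26 years) before Pereira (28 years).
Order: Kowalski, Pereira, Achebe, Bianchi, Moreau, Amari, Chaudhari, Sato, Farouk. So position 5.

5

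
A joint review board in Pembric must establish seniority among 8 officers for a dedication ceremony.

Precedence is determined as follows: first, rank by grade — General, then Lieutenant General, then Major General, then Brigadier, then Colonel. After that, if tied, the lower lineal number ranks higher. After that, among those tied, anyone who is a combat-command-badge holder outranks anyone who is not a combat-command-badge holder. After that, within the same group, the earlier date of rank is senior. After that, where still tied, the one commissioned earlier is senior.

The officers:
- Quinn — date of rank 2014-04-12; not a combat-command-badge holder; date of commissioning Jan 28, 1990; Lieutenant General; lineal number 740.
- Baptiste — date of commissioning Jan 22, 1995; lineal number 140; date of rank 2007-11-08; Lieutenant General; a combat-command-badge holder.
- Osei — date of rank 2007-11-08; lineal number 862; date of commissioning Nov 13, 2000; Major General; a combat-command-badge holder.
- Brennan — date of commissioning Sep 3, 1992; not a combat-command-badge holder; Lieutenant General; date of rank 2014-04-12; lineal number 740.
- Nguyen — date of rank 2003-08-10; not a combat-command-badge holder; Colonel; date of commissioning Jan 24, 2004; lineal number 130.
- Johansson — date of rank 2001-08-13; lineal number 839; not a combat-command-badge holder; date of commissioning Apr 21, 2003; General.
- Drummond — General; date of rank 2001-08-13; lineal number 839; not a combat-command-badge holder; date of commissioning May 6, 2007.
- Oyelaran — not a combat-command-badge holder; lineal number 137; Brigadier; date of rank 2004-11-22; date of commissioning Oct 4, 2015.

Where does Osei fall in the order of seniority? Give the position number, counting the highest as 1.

By grade: Johansson and Drummond (General); then Baptiste, Quinn and Brennan (Lieutenant General); then Osei (Major General); then Oyelaran (Brigadier); then Nguyen (Colonel).
Johansson and Drummond both have lineal number 839, so the next rule applies.
Johansson and Drummond are each not a combat-command-badge holder, so the next rule applies.
Johansson and Drummond both have date of rank 2001-08-13, so the next rule applies.
Among Johansson and Drummond, by date of commissioning (earlier first): Johansson (Apr 21, 2003) before Drummond (May 6, 2007).
Among Baptiste, Quinn and Brennan, by lineal number (lower first): Baptiste (140) before Quinn and Brennan (740).
Quinn and Brennan are each not a combat-command-badge holder, so the next rule applies.
Quinn and Brennan both have date of rank 2014-04-12, so the next rule applies.
Among Quinn and Brennan, by date of commissioning (earlier first): Quinn (Jan 28, 1990) before Brennan (Sep 3, 1992).
Order: Johansson, Drummond, Baptiste, Quinn, Brennan, Osei, Oyelaran, Nguyen. So position 6.

6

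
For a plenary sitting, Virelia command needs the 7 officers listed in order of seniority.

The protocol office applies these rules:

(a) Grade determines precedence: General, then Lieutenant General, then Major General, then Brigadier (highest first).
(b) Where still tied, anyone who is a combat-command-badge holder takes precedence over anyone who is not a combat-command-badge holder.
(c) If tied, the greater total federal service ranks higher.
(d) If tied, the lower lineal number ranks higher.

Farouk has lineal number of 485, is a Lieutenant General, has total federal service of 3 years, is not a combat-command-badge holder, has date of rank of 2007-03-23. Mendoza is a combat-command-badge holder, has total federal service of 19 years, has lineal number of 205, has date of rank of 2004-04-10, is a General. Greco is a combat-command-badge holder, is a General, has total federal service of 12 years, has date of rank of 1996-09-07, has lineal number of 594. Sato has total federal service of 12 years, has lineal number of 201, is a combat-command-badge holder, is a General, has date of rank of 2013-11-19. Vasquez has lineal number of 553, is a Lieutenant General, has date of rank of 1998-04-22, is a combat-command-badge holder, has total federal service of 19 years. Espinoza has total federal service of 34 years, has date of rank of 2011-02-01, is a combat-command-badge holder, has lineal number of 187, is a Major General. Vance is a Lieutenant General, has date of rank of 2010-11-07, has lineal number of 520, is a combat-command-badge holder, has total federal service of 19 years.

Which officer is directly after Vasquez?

By grade: Mendoza, Sato and Greco (General); then Vance, Vasquez and Farouk (Lieutenant General); then Espinoza (Major General).
Mendoza, Sato and Greco are each a combat-command-badge holder, so the next rule applies.
Among Mendoza, Sato and Greco, by total federal service (higher first): Mendoza (19 years) before Sato and Greco (12 years).
Among Sato and Greco, by lineal number (lower first): Sato (201) before Greco (594).
Among Vance, Vasquez and Farouk, a combat-command-badge holder before not a combat-command-badge holder: Vance and Vasquez (a combat-command-badge holder) before Farouk (not a combat-command-badge holder).
Vance and Vasquez both have total federal service 19 years, so the next rule applies.
Among Vance and Vasquez, by lineal number (lower first): Vance (520) before Vasquez (553).
Order: Mendoza, Sato, Greco, Vance, Vasquez, Farouk, Espinoza.

Farouk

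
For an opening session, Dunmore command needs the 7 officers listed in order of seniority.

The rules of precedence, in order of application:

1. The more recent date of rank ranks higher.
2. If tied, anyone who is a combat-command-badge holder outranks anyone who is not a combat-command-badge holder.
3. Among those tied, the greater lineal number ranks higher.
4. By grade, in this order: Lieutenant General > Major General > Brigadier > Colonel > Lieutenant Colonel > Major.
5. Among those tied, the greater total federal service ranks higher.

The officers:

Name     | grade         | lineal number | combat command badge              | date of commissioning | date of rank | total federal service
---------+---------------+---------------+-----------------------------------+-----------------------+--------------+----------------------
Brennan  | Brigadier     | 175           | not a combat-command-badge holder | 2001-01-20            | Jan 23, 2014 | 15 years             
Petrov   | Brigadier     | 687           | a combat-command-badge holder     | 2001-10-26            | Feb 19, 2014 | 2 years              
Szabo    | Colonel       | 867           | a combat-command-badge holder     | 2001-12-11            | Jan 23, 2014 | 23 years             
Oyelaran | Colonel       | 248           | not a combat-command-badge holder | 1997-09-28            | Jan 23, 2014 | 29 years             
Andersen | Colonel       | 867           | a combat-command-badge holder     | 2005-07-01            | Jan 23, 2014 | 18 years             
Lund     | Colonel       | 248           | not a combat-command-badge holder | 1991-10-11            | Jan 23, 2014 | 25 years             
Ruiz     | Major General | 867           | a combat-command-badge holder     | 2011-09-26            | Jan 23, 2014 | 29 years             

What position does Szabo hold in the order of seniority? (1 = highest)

By date of rank (later first): Petrov (Feb 19, 2014); then Ruiz, Szabo, Andersen, Oyelaran, Lund and Brennan (each Jan 23, 2014).
Among Ruiz, Szabo, Andersen, Oyelaran, Lund and Brennan, a combat-command-badge holder before not a combat-command-badge holder: Ruiz, Szabo and Andersen (a combat-command-badge holder) before Oyelaran, Lund and Brennan (not a combat-command-badge holder).
Ruiz, Szabo and Andersen all have lineal number 867, so the next rule applies.
Among Ruiz, Szabo and Andersen, by grade: Ruiz (Major General) before Szabo and Andersen (Colonel).
Among Szabo and Andersen, by total federal service (higher first): Szabo (23 years) before Andersen (18 years).
Among Oyelaran, Lund and Brennan, by lineal number (higher first): Oyelaran and Lund (248) before Brennan (175).
Oyelaran and Lund are each Colonel, so the next rule applies.
Among Oyelaran and Lund, by total federal service (higher first): Oyelaran (29 years) before Lund (25 years).
Order: Petrov, Ruiz, Szabo, Andersen, Oyelaran, Lund, Brennan. So position 3.

3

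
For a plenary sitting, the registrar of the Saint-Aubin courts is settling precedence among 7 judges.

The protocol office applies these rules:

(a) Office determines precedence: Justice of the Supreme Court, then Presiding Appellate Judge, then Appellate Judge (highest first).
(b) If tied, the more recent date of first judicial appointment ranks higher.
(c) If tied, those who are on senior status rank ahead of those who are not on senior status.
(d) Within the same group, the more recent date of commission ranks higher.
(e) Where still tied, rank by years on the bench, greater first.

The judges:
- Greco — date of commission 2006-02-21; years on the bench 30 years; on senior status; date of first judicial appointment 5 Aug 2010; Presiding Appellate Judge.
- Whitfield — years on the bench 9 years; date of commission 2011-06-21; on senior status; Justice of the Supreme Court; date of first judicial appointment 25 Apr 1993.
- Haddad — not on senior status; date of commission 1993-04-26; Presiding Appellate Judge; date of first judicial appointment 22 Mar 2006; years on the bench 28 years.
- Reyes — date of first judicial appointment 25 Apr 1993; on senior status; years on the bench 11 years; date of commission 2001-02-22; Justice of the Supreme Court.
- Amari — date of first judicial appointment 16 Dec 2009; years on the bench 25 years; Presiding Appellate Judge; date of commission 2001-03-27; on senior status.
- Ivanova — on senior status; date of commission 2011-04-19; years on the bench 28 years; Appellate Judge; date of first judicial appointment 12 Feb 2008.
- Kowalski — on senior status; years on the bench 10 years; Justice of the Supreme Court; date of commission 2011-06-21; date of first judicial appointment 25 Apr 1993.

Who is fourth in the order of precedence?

By office: Kowalski, Whitfield and Reyes (Justice of the Supreme Court); then Greco, Amari and Haddad (Presiding Appellate Judge); then Ivanova (Appellate Judge).
Kowalski, Whitfield and Reyes all have date of first judicial appointment 25 Apr 1993, so the next rule applies.
Kowalski, Whitfield and Reyes are each on senior status, so the next rule applies.
Among Kowalski, Whitfield and Reyes, by date of commission (later first): Kowalski and Whitfield (2011-06-21) before Reyes (2001-02-22).
Among Kowalski and Whitfield, by years on the bench (higher first): Kowalski (10 years) before Whitfield (9 years).
Among Greco, Amari and Haddad, by date of first judicial appointment (later first): Greco (5 Aug 2010) before Amari (16 Dec 2009) before Haddad (22 Mar 2006).
Order: Kowalski, Whitfield, Reyes, Greco, Amari, Haddad, Ivanova.

Greco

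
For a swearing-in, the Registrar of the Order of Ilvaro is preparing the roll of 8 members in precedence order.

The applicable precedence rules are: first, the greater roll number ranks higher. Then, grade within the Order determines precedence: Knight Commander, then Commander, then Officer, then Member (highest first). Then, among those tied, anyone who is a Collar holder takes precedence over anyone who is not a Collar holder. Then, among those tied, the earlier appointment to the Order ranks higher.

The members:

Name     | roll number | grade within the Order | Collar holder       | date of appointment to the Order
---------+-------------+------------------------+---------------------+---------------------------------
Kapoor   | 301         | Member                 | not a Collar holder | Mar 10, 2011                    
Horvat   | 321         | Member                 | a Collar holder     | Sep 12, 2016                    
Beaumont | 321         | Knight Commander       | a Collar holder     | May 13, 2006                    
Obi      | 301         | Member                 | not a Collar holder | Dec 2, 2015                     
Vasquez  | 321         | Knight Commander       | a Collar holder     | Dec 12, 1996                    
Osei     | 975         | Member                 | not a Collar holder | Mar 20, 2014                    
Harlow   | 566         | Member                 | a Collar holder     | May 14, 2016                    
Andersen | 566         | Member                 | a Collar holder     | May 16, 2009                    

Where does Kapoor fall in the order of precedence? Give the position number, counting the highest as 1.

7

By roll number (higher first): Osei (975); then Andersen and Harlow (both 566); then Vasquez, Beaumont and Horvat (each 321); then Kapoor and Obi (both 301).
Andersen and Harlow are each Member, so the next rule applies.
Andersen and Harlow are each a Collar holder, so the next rule applies.
Among Andersen and Harlow, by date of appointment to the Order (earlier first): Andersen (May 16, 2009) before Harlow (May 14, 2016).
Among Vasquez, Beaumont and Horvat, by grade within the Order: Vasquez and Beaumont (Knight Commander) before Horvat (Member).
Vasquez and Beaumont are each a Collar holder, so the next rule applies.
Among Vasquez and Beaumont, by date of appointment to the Order (earlier first): Vasquez (Dec 12, 1996) before Beaumont (May 13, 2006).
Kapoor and Obi are each Member, so the next rule applies.
Kapoor and Obi are each not a Collar holder, so the next rule applies.
Among Kapoor and Obi, by date of appointment to the Order (earlier first): Kapoor (Mar 10, 2011) before Obi (Dec 2, 2015).
Order: Osei, Andersen, Harlow, Vasquez, Beaumont, Horvat, Kapoor, Obi. So position 7.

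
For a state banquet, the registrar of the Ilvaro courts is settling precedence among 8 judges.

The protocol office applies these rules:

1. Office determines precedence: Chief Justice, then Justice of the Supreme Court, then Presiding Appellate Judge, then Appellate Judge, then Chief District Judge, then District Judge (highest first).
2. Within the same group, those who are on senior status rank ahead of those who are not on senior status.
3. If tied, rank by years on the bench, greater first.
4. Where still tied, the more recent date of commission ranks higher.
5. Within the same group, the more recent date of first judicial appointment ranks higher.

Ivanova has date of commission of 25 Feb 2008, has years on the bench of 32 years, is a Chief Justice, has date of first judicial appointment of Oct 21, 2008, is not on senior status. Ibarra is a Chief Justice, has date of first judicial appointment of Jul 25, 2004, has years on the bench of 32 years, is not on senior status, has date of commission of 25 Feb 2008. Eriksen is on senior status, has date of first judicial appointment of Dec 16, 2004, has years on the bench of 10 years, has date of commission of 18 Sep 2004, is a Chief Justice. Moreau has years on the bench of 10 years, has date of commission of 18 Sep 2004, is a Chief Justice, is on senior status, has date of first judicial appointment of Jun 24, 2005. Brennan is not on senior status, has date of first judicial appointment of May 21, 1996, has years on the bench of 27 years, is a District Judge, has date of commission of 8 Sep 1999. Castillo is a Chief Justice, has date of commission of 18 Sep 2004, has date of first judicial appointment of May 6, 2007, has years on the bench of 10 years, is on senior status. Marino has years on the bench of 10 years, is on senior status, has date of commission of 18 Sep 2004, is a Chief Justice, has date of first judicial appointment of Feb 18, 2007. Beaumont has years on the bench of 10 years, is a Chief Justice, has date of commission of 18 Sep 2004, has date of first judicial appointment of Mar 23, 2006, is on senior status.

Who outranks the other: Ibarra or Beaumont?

By office: Castillo, Marino, Beaumont, Moreau, Eriksen, Ivanova and Ibarra (Chief Justice); then Brennan (District Judge).
Among Castillo, Marino, Beaumont, Moreau, Eriksen, Ivanova and Ibarra, on senior status before not on senior status: Castillo, Marino, Beaumont, Moreau and Eriksen (on senior status) before Ivanova and Ibarra (not on senior status).
Castillo, Marino, Beaumont, Moreau and Eriksen all have years on the bench 10 years, so the next rule applies.
Castillo, Marino, Beaumont, Moreau and Eriksen all have date of commission 18 Sep 2004, so the next rule applies.
Among Castillo, Marino, Beaumont, Moreau and Eriksen, by date of first judicial appointment (later first): Castillo (May 6, 2007) before Marino (Feb 18, 2007) before Beaumont (Mar 23, 2006) before Moreau (Jun 24, 2005) before Eriksen (Dec 16, 2004).
Ivanova and Ibarra both have years on the bench 32 years, so the next rule applies.
Ivanova and Ibarra both have date of commission 25 Feb 2008, so the next rule applies.
Among Ivanova and Ibarra, by date of first judicial appointment (later first): Ivanova (Oct 21, 2008) before Ibarra (Jul 25, 2004).
So Beaumont takes precedence.

Beaumont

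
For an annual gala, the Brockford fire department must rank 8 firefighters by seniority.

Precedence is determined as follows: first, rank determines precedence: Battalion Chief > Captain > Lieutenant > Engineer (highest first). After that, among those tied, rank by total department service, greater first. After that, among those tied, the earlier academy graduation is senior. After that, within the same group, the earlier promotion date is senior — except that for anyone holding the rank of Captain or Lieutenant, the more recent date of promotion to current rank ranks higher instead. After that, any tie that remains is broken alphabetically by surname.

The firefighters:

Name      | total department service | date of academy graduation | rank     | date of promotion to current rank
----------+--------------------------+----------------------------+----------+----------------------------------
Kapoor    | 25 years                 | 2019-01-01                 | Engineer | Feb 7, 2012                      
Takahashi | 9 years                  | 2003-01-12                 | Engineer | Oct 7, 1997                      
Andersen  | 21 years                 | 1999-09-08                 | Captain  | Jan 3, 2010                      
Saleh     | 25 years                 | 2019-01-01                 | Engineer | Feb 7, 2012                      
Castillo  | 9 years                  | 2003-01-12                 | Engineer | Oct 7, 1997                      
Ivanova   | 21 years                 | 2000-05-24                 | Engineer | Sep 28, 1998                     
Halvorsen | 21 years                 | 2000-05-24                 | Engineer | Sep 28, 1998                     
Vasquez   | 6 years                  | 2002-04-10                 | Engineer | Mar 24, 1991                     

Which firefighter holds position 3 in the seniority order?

Saleh

By rank: Andersen (Captain); then Kapoor, Saleh, Halvorsen, Ivanova, Castillo, Takahashi and Vasquez (Engineer).
Among Kapoor, Saleh, Halvorsen, Ivanova, Castillo, Takahashi and Vasquez, by total department service (higher first): Kapoor and Saleh (25 years) before Halvorsen and Ivanova (21 years) before Castillo and Takahashi (9 years) before Vasquez (6 years).
Kapoor and Saleh both have date of academy graduation 2019-01-01, so the next rule applies.
Kapoor and Saleh both have date of promotion to current rank Feb 7, 2012, so the next rule applies.
Among Kapoor and Saleh, alphabetically by surname: Kapoor before Saleh.
Halvorsen and Ivanova both have date of academy graduation 2000-05-24, so the next rule applies.
Halvorsen and Ivanova both have date of promotion to current rank Sep 28, 1998, so the next rule applies.
Among Halvorsen and Ivanova, alphabetically by surname: Halvorsen before Ivanova.
Castillo and Takahashi both have date of academy graduation 2003-01-12, so the next rule applies.
Castillo and Takahashi both have date of promotion to current rank Oct 7, 1997, so the next rule applies.
Among Castillo and Takahashi, alphabetically by surname: Castillo before Takahashi.
Order: Andersen, Kapoor, Saleh, Halvorsen, Ivanova, Castillo, Takahashi, Vasquez.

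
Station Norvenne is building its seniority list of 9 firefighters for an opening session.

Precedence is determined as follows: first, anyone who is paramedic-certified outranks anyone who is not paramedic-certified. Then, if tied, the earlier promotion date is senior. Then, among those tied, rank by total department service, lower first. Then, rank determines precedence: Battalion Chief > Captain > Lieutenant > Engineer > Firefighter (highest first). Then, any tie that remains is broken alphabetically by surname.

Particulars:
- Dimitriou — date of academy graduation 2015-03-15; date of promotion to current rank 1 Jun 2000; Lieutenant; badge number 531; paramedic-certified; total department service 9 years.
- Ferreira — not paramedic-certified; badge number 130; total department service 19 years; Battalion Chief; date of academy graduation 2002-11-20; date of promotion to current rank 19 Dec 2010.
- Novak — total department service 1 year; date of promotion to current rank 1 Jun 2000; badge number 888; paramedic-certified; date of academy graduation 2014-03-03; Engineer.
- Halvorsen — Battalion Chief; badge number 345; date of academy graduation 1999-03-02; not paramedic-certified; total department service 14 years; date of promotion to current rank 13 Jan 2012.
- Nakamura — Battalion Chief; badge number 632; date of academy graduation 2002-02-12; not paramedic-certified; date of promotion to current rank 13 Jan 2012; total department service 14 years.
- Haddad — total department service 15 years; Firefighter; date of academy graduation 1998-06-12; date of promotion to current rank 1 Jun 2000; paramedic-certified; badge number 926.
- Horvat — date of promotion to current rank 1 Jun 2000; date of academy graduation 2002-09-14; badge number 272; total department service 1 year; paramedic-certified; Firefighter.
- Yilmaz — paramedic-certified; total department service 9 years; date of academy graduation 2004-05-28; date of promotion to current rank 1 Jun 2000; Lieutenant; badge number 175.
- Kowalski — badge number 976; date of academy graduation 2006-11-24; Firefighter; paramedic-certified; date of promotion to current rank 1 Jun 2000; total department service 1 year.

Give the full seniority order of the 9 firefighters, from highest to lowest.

Novak, Horvat, Kowalski, Dimitriou, Yilmaz, Haddad, Ferreira, Halvorsen, Nakamura

By the first rule: Novak, Horvat, Kowalski, Dimitriou, Yilmaz and Haddad (each paramedic-certified); then Ferreira, Halvorsen and Nakamura (each not paramedic-certified).
Novak, Horvat, Kowalski, Dimitriou, Yilmaz and Haddad all have date of promotion to current rank 1 Jun 2000, so the next rule applies.
Among Novak, Horvat, Kowalski, Dimitriou, Yilmaz and Haddad, by total department service (lower first): Novak, Horvat and Kowalski (1 year) before Dimitriou and Yilmaz (9 years) before Haddad (15 years).
Among Novak, Horvat and Kowalski, by rank: Novak (Engineer) before Horvat and Kowalski (Firefighter).
Among Horvat and Kowalski, alphabetically by surname: Horvat before Kowalski.
Dimitriou and Yilmaz are each Lieutenant, so the next rule applies.
Among Dimitriou and Yilmaz, alphabetically by surname: Dimitriou before Yilmaz.
Among Ferreira, Halvorsen and Nakamura, by date of promotion to current rank (earlier first): Ferreira (19 Dec 2010) before Halvorsen and Nakamura (13 Jan 2012).
Halvorsen and Nakamura both have total department service 14 years, so the next rule applies.
Halvorsen and Nakamura are each Battalion Chief, so the next rule applies.
Among Halvorsen and Nakamura, alphabetically by surname: Halvorsen before Nakamura.
Full order: Novak, Horvat, Kowalski, Dimitriou, Yilmaz, Haddad, Ferreira, Halvorsen, Nakamura.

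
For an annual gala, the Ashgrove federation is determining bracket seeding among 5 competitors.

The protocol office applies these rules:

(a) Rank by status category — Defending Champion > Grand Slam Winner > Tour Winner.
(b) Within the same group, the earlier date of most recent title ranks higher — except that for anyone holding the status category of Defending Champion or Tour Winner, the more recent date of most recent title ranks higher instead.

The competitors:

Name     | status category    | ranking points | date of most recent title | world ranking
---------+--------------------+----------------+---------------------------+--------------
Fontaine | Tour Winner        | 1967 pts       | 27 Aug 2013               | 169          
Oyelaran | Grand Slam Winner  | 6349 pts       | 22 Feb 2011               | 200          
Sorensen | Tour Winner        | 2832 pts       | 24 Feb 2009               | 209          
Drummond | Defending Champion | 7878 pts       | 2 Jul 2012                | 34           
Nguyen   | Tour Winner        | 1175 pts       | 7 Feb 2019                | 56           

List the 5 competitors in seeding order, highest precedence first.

Drummond, Oyelaran, Nguyen, Fontaine, Sorensen

By status category: Drummond (Defending Champion); then Oyelaran (Grand Slam Winner); then Nguyen, Fontaine and Sorensen (Tour Winner).
Among Nguyen, Fontaine and Sorensen, by date of most recent title (later first) (reversed rule for this group): Nguyen (7 Feb 2019) before Fontaine (27 Aug 2013) before Sorensen (24 Feb 2009).
Full order: Drummond, Oyelaran, Nguyen, Fontaine, Sorensen.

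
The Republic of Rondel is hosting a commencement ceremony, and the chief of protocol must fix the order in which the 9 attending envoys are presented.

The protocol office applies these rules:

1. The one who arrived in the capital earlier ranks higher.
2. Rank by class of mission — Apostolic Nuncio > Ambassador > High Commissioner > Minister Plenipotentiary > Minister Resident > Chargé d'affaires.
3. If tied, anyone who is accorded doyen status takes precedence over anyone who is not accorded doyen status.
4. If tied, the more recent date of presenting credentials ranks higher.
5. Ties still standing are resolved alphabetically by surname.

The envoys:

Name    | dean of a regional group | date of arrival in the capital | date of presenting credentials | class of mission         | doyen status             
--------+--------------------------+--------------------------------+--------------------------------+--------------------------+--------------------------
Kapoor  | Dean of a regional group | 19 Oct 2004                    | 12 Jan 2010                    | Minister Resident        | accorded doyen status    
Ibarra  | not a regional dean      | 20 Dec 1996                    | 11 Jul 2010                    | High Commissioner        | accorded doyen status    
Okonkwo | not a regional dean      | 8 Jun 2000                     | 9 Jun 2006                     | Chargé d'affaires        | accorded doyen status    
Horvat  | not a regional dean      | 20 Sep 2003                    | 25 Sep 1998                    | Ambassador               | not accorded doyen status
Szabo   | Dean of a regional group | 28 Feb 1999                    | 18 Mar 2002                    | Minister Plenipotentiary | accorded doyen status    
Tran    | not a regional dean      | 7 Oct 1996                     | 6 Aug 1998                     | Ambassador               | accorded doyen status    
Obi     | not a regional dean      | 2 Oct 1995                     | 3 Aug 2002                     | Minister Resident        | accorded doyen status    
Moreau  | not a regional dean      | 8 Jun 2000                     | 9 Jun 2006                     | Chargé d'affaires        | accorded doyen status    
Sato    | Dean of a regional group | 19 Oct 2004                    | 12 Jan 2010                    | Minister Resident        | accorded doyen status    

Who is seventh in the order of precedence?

By date of arrival in the capital (earlier first): Obi (2 Oct 1995); then Tran (7 Oct 1996); then Ibarra (20 Dec 1996); then Szabo (28 Feb 1999); then Moreau and Okonkwo (both 8 Jun 2000); then Horvat (20 Sep 2003); then Kapoor and Sato (both 19 Oct 2004).
Moreau and Okonkwo are each Chargé d'affaires, so the next rule applies.
Moreau and Okonkwo are each accorded doyen status, so the next rule applies.
Moreau and Okonkwo both have date of presenting credentials 9 Jun 2006, so the next rule applies.
Among Moreau and Okonkwo, alphabetically by surname: Moreau before Okonkwo.
Kapoor and Sato are each Minister Resident, so the next rule applies.
Kapoor and Sato are each accorded doyen status, so the next rule applies.
Kapoor and Sato both have date of presenting credentials 12 Jan 2010, so the next rule applies.
Among Kapoor and Sato, alphabetically by surname: Kapoor before Sato.
Order: Obi, Tran, Ibarra, Szabo, Moreau, Okonkwo, Horvat, Kapoor, Sato.

Horvat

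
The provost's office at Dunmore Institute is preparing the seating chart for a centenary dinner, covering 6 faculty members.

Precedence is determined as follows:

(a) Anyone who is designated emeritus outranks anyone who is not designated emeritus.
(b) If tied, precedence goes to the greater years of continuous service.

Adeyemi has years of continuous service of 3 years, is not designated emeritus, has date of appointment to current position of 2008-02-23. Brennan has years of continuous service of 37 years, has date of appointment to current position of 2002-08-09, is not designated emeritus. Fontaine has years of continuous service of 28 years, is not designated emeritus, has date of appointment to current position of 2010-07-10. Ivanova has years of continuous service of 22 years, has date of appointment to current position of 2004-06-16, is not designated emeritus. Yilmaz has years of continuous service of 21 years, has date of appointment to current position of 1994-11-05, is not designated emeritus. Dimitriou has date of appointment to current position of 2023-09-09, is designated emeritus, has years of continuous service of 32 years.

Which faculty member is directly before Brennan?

By the first rule: Dimitriou (designated emeritus); then Brennan, Fontaine, Ivanova, Yilmaz and Adeyemi (each not designated emeritus).
Among Brennan, Fontaine, Ivanova, Yilmaz and Adeyemi, by years of continuous service (higher first): Brennan (37 years) before Fontaine (28 years) before Ivanova (22 years) before Yilmaz (21 years) before Adeyemi (3 years).
Order: Dimitriou, Brennan, Fontaine, Ivanova, Yilmaz, Adeyemi.

Dimitriou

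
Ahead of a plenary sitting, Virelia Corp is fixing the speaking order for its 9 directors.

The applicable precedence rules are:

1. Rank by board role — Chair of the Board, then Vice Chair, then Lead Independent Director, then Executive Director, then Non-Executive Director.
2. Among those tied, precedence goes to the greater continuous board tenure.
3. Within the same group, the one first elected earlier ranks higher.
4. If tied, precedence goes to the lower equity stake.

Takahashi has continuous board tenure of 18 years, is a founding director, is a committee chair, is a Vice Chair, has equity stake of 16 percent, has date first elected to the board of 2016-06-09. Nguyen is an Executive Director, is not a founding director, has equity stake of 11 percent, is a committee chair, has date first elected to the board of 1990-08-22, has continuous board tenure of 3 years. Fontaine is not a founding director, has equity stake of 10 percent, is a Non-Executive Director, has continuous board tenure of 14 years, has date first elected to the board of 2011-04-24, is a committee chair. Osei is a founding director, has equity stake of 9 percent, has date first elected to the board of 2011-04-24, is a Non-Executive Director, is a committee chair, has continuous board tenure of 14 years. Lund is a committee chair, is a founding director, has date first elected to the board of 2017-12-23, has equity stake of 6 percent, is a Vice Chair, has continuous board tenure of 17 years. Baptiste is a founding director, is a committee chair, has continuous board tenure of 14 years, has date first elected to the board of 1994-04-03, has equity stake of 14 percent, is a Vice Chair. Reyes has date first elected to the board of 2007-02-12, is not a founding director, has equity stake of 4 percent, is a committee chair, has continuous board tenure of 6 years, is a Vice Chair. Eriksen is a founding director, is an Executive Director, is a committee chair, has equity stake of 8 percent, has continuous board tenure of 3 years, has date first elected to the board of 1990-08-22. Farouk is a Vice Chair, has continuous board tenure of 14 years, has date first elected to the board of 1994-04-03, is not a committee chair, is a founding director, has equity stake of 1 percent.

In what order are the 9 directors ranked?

By board role: Takahashi, Lund, Farouk, Baptiste and Reyes (Vice Chair); then Eriksen and Nguyen (Executive Director); then Osei and Fontaine (Non-Executive Director).
Among Takahashi, Lund, Farouk, Baptiste and Reyes, by continuous board tenure (higher first): Takahashi (18 years) before Lund (17 years) before Farouk and Baptiste (14 years) before Reyes (6 years).
Farouk and Baptiste both have date first elected to the board 1994-04-03, so the next rule applies.
Among Farouk and Baptiste, by equity stake (lower first): Farouk (1 percent) before Baptiste (14 percent).
Eriksen and Nguyen both have continuous board tenure 3 years, so the next rule applies.
Eriksen and Nguyen both have date first elected to the board 1990-08-22, so the next rule applies.
Among Eriksen and Nguyen, by equity stake (lower first): Eriksen (8 percent) before Nguyen (11 percent).
Osei and Fontaine both have continuous board tenure 14 years, so the next rule applies.
Osei and Fontaine both have date first elected to the board 2011-04-24, so the next rule applies.
Among Osei and Fontaine, by equity stake (lower first): Osei (9 percent) before Fontaine (10 percent).
Full order: Takahashi, Lund, Farouk, Baptiste, Reyes, Eriksen, Nguyen, Osei, Fontaine.

Takahashi, Lund, Farouk, Baptiste, Reyes, Eriksen, Nguyen, Osei, Fontaine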